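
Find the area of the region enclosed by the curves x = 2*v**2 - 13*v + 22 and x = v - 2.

Both boundary curves give x as a function of v, so integrate with respect to v. Setting them equal: 2*v**2 - 14*v + 24 = 0, i.e. 2*(v - 4)*(v - 3) = 0, so they meet at v = 3, 4.
For v in [3, 4], x = 2*v**2 - 13*v + 22 is on the left; area = ∫[3,4] (-(2*v**2 - 14*v + 24)) dv = 1/3.

1/3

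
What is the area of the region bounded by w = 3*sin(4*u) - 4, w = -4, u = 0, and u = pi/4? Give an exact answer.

3/2

On [0, pi/4], (3*sin(4*u) - 4) - (-4) = 3*sin(4*u) is ≥ 0 throughout, so the area is a single integral of |3*sin(4*u)|.
∫[0,pi/4] (3*sin(4*u)) du = 3/2.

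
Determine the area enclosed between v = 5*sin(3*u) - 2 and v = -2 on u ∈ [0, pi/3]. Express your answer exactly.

10/3

On [0, pi/3], (5*sin(3*u) - 2) - (-2) = 5*sin(3*u) is ≥ 0 throughout, so the area is a single integral of |5*sin(3*u)|.
∫[0,pi/3] (5*sin(3*u)) du = 10/3.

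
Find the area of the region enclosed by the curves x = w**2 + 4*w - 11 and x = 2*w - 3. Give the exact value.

Both boundary curves give x as a function of w, so integrate with respect to w. Setting them equal: w**2 + 2*w - 8 = 0, i.e. (w - 2)*(w + 4) = 0, so they meet at w = -4, 2.
For w in [-4, 2], x = w**2 + 4*w - 11 is on the left; area = ∫[-4,2] (-(w**2 + 2*w - 8)) dw = 36.

36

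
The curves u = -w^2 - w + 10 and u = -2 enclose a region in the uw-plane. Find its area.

343/6

Both boundary curves give u as a function of w, so integrate with respect to w. Setting them equal: -w^2 - w + 12 = 0, i.e. -(w - 3)*(w + 4) = 0, so they meet at w = -4, 3.
For w in [-4, 3], u = -w^2 - w + 10 is on the right; area = ∫[-4,3] (-w^2 - w + 12) dw = 343/6.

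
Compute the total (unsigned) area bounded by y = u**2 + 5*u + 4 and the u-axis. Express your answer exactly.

9/2

The curve meets the u-axis where u**2 + 5*u + 4 = 0, i.e. (u + 1)*(u + 4) = 0, at u = -4, -1.
On [-4, -1] the curve lies below the axis; ∫[-4,-1] (u**2 + 5*u + 4) du = -9/2, giving area 9/2.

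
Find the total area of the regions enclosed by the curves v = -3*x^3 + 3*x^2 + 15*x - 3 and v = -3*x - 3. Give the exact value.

253/4

Set the curves equal: -3*x^3 + 3*x^2 + 15*x - 3 = -3*x - 3, so -3*x^3 + 3*x^2 + 18*x = 0, which factors as -3*x*(x - 3)*(x + 2) = 0. The curves meet at x = -2, 0, 3.
On [-2, 0], v = -3*x - 3 is on top; that piece has area ∫[-2,0] (-(-3*x^3 + 3*x^2 + 18*x)) dx = 16.
On [0, 3], v = -3*x^3 + 3*x^2 + 15*x - 3 is on top; that piece has area ∫[0,3] (-3*x^3 + 3*x^2 + 18*x) dx = 189/4.
Total enclosed area = 16 + 189/4 = 253/4.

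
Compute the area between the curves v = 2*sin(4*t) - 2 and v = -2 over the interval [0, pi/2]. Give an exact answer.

The difference (2*sin(4*t) - 2) - (-2) = 2*sin(4*t) changes sign at t = pi/4 inside [0, pi/2], so split the integral there.
∫[0,pi/4] (2*sin(4*t)) dt = 1.
∫[pi/4,pi/2] (2*sin(4*t)) dt = -1; the area of that piece is 1.
Total area = 1 + 1 = 2.

2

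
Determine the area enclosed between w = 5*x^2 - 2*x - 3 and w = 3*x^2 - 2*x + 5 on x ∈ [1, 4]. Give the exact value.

74/3

The difference (5*x^2 - 2*x - 3) - (3*x^2 - 2*x + 5) = 2*x^2 - 8 changes sign at x = 2 inside [1, 4], so split the integral there.
∫[1,2] (2*x^2 - 8) dx = -10/3; the area of that piece is 10/3.
∫[2,4] (2*x^2 - 8) dx = 64/3.
Total area = 10/3 + 64/3 = 74/3.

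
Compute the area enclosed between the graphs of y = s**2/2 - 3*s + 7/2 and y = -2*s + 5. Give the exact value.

Set the curves equal: s**2/2 - 3*s + 7/2 = -2*s + 5, so s**2/2 - s - 3/2 = 0, which factors as (s - 3)*(s + 1)/2 = 0. The curves meet at s = -1, 3.
On [-1, 3], y = -2*s + 5 is on top; that piece has area ∫[-1,3] (-(s**2/2 - s - 3/2)) ds = 16/3.

16/3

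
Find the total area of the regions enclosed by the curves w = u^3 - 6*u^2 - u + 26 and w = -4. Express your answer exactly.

Set the curves equal: u^3 - 6*u^2 - u + 26 = -4, so u^3 - 6*u^2 - u + 30 = 0, which factors as (u - 5)*(u - 3)*(u + 2) = 0. The curves meet at u = -2, 3, 5.
On [-2, 3], w = u^3 - 6*u^2 - u + 26 is on top; that piece has area ∫[-2,3] (u^3 - 6*u^2 - u + 30) du = 375/4.
On [3, 5], w = -4 is on top; that piece has area ∫[3,5] (-(u^3 - 6*u^2 - u + 30)) du = 8.
Total enclosed area = 375/4 + 8 = 407/4.

407/4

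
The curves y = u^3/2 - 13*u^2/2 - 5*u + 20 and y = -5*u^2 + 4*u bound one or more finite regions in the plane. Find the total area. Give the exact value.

Set the curves equal: u^3/2 - 13*u^2/2 - 5*u + 20 = -5*u^2 + 4*u, so u^3/2 - 3*u^2/2 - 9*u + 20 = 0, which factors as (u - 5)*(u - 2)*(u + 4)/2 = 0. The curves meet at u = -4, 2, 5.
On [-4, 2], y = u^3/2 - 13*u^2/2 - 5*u + 20 is on top; that piece has area ∫[-4,2] (u^3/2 - 3*u^2/2 - 9*u + 20) du = 108.
On [2, 5], y = -5*u^2 + 4*u is on top; that piece has area ∫[2,5] (-(u^3/2 - 3*u^2/2 - 9*u + 20)) du = 135/8.
Total enclosed area = 108 + 135/8 = 999/8.

999/8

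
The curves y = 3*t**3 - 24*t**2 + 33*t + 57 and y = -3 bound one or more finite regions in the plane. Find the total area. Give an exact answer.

443/2

Set the curves equal: 3*t**3 - 24*t**2 + 33*t + 57 = -3, so 3*t**3 - 24*t**2 + 33*t + 60 = 0, which factors as 3*(t - 5)*(t - 4)*(t + 1) = 0. The curves meet at t = -1, 4, 5.
On [-1, 4], y = 3*t**3 - 24*t**2 + 33*t + 57 is on top; that piece has area ∫[-1,4] (3*t**3 - 24*t**2 + 33*t + 60) dt = 875/4.
On [4, 5], y = -3 is on top; that piece has area ∫[4,5] (-(3*t**3 - 24*t**2 + 33*t + 60)) dt = 11/4.
Total enclosed area = 875/4 + 11/4 = 443/2.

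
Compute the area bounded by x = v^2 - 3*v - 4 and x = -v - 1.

Both boundary curves give x as a function of v, so integrate with respect to v. Setting them equal: v^2 - 2*v - 3 = 0, i.e. (v - 3)*(v + 1) = 0, so they meet at v = -1, 3.
For v in [-1, 3], x = v^2 - 3*v - 4 is on the left; area = ∫[-1,3] (-(v^2 - 2*v - 3)) dv = 32/3.

32/3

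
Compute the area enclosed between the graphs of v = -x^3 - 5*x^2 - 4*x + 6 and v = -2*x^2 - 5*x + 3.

8

Set the curves equal: -x^3 - 5*x^2 - 4*x + 6 = -2*x^2 - 5*x + 3, so -x^3 - 3*x^2 + x + 3 = 0, which factors as -(x - 1)*(x + 1)*(x + 3) = 0. The curves meet at x = -3, -1, 1.
On [-3, -1], v = -2*x^2 - 5*x + 3 is on top; that piece has area ∫[-3,-1] (-(-x^3 - 3*x^2 + x + 3)) dx = 4.
On [-1, 1], v = -x^3 - 5*x^2 - 4*x + 6 is on top; that piece has area ∫[-1,1] (-x^3 - 3*x^2 + x + 3) dx = 4.
Total enclosed area = 4 + 4 = 8.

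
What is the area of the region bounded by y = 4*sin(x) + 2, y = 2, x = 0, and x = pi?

On [0, pi], (4*sin(x) + 2) - (2) = 4*sin(x) is ≥ 0 throughout, so the area is a single integral of |4*sin(x)|.
∫[0,pi] (4*sin(x)) dx = 8.

8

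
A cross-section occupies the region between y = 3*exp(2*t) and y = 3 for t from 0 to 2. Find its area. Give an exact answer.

-15/2 + 3*exp(4)/2

On [0, 2], (3*exp(2*t)) - (3) = 3*exp(2*t) - 3 is ≥ 0 throughout, so the area is a single integral of |3*exp(2*t) - 3|.
∫[0,2] (3*exp(2*t) - 3) dt = -15/2 + 3*exp(4)/2.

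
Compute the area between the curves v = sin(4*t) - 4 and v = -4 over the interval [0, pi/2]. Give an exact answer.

The difference (sin(4*t) - 4) - (-4) = sin(4*t) changes sign at t = pi/4 inside [0, pi/2], so split the integral there.
∫[0,pi/4] (sin(4*t)) dt = 1/2.
∫[pi/4,pi/2] (sin(4*t)) dt = -1/2; the area of that piece is 1/2.
Total area = 1/2 + 1/2 = 1.

1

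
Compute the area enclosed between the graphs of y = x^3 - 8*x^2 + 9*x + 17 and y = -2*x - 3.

Set the curves equal: x^3 - 8*x^2 + 9*x + 17 = -2*x - 3, so x^3 - 8*x^2 + 11*x + 20 = 0, which factors as (x - 5)*(x - 4)*(x + 1) = 0. The curves meet at x = -1, 4, 5.
On [-1, 4], y = x^3 - 8*x^2 + 9*x + 17 is on top; that piece has area ∫[-1,4] (x^3 - 8*x^2 + 11*x + 20) dx = 875/12.
On [4, 5], y = -2*x - 3 is on top; that piece has area ∫[4,5] (-(x^3 - 8*x^2 + 11*x + 20)) dx = 11/12.
Total enclosed area = 875/12 + 11/12 = 443/6.

443/6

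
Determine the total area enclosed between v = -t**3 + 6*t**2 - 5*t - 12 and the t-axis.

The curve meets the t-axis where -t**3 + 6*t**2 - 5*t - 12 = 0, i.e. -(t - 4)*(t - 3)*(t + 1) = 0, at t = -1, 3, 4.
On [-1, 3] the curve lies below the axis; ∫[-1,3] (-t**3 + 6*t**2 - 5*t - 12) dt = -32, giving area 32.
On [3, 4] the curve lies above the axis; ∫[3,4] (-t**3 + 6*t**2 - 5*t - 12) dt = 3/4, giving area 3/4.
Total area = 32 + 3/4 = 131/4.

131/4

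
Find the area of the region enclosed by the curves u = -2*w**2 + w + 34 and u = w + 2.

Both boundary curves give u as a function of w, so integrate with respect to w. Setting them equal: -2*w**2 + 32 = 0, i.e. -2*(w - 4)*(w + 4) = 0, so they meet at w = -4, 4.
For w in [-4, 4], u = -2*w**2 + w + 34 is on the right; area = ∫[-4,4] (-2*w**2 + 32) dw = 512/3.

512/3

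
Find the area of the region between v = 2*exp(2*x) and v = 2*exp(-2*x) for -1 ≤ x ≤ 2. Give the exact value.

The difference (2*exp(2*x)) - (2*exp(-2*x)) = 2*exp(2*x) - 2*exp(-2*x) changes sign at x = 0 inside [-1, 2], so split the integral there.
∫[-1,0] (2*exp(2*x) - 2*exp(-2*x)) dx = -exp(2) - exp(-2) + 2; the area of that piece is -2 + exp(-2) + exp(2).
∫[0,2] (2*exp(2*x) - 2*exp(-2*x)) dx = -2 + exp(-4) + exp(4).
Total area = (-2 + exp(-2) + exp(2)) + (-2 + exp(-4) + exp(4)) = -4 + exp(-4) + exp(-2) + exp(2) + exp(4).

-4 + exp(-4) + exp(-2) + exp(2) + exp(4)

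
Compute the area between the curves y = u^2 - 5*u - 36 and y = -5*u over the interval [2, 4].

160/3

On [2, 4], (u^2 - 5*u - 36) - (-5*u) = u^2 - 36 is ≤ 0 throughout, so the area is a single integral of |u^2 - 36|.
∫[2,4] (u^2 - 36) du = -160/3; the area of that piece is 160/3.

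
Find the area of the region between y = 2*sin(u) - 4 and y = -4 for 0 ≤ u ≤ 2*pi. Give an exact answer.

The difference (2*sin(u) - 4) - (-4) = 2*sin(u) changes sign at u = pi inside [0, 2*pi], so split the integral there.
∫[0,pi] (2*sin(u)) du = 4.
∫[pi,2*pi] (2*sin(u)) du = -4; the area of that piece is 4.
Total area = 4 + 4 = 8.

8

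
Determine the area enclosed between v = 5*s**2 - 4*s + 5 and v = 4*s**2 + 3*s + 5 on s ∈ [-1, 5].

149/3

The difference (5*s**2 - 4*s + 5) - (4*s**2 + 3*s + 5) = s**2 - 7*s changes sign at s = 0 inside [-1, 5], so split the integral there.
∫[-1,0] (s**2 - 7*s) ds = 23/6.
∫[0,5] (s**2 - 7*s) ds = -275/6; the area of that piece is 275/6.
Total area = 23/6 + 275/6 = 149/3.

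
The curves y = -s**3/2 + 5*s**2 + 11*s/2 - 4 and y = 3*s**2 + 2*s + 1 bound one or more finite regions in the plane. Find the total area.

Set the curves equal: -s**3/2 + 5*s**2 + 11*s/2 - 4 = 3*s**2 + 2*s + 1, so -s**3/2 + 2*s**2 + 7*s/2 - 5 = 0, which factors as -(s - 5)*(s - 1)*(s + 2)/2 = 0. The curves meet at s = -2, 1, 5.
On [-2, 1], y = 3*s**2 + 2*s + 1 is on top; that piece has area ∫[-2,1] (-(-s**3/2 + 2*s**2 + 7*s/2 - 5)) ds = 99/8.
On [1, 5], y = -s**3/2 + 5*s**2 + 11*s/2 - 4 is on top; that piece has area ∫[1,5] (-s**3/2 + 2*s**2 + 7*s/2 - 5) ds = 80/3.
Total enclosed area = 99/8 + 80/3 = 937/24.

937/24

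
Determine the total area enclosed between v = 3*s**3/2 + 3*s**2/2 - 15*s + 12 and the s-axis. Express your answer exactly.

443/4

The curve meets the s-axis where 3*s**3/2 + 3*s**2/2 - 15*s + 12 = 0, i.e. 3*(s - 2)*(s - 1)*(s + 4)/2 = 0, at s = -4, 1, 2.
On [-4, 1] the curve lies above the axis; ∫[-4,1] (3*s**3/2 + 3*s**2/2 - 15*s + 12) ds = 875/8, giving area 875/8.
On [1, 2] the curve lies below the axis; ∫[1,2] (3*s**3/2 + 3*s**2/2 - 15*s + 12) ds = -11/8, giving area 11/8.
Total area = 875/8 + 11/8 = 443/4.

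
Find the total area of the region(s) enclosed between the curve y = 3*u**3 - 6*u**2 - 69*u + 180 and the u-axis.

The curve meets the u-axis where 3*u**3 - 6*u**2 - 69*u + 180 = 0, i.e. 3*(u - 4)*(u - 3)*(u + 5) = 0, at u = -5, 3, 4.
On [-5, 3] the curve lies above the axis; ∫[-5,3] (3*u**3 - 6*u**2 - 69*u + 180) du = 1280, giving area 1280.
On [3, 4] the curve lies below the axis; ∫[3,4] (3*u**3 - 6*u**2 - 69*u + 180) du = -17/4, giving area 17/4.
Total area = 1280 + 17/4 = 5137/4.

5137/4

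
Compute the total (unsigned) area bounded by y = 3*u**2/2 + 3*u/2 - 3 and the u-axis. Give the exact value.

27/4

The curve meets the u-axis where 3*u**2/2 + 3*u/2 - 3 = 0, i.e. 3*(u - 1)*(u + 2)/2 = 0, at u = -2, 1.
On [-2, 1] the curve lies below the axis; ∫[-2,1] (3*u**2/2 + 3*u/2 - 3) du = -27/4, giving area 27/4.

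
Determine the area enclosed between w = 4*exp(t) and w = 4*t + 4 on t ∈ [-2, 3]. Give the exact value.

-30 - 4*exp(-2) + 4*exp(3)

On [-2, 3], (4*exp(t)) - (4*t + 4) = -4*t + 4*exp(t) - 4 is ≥ 0 throughout, so the area is a single integral of |-4*t + 4*exp(t) - 4|.
∫[-2,3] (-4*t + 4*exp(t) - 4) dt = -30 - 4*exp(-2) + 4*exp(3).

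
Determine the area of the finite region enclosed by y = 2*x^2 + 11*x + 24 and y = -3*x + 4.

9

Set the curves equal: 2*x^2 + 11*x + 24 = -3*x + 4, so 2*x^2 + 14*x + 20 = 0, which factors as 2*(x + 2)*(x + 5) = 0. The curves meet at x = -5, -2.
On [-5, -2], y = -3*x + 4 is on top; that piece has area ∫[-5,-2] (-(2*x^2 + 14*x + 20)) dx = 9.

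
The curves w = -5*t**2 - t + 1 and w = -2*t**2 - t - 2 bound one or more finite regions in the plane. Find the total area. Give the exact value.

Set the curves equal: -5*t**2 - t + 1 = -2*t**2 - t - 2, so -3*t**2 + 3 = 0, which factors as -3*(t - 1)*(t + 1) = 0. The curves meet at t = -1, 1.
On [-1, 1], w = -5*t**2 - t + 1 is on top; that piece has area ∫[-1,1] (-3*t**2 + 3) dt = 4.

4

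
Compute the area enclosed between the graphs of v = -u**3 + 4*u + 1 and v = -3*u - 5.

131/4

Set the curves equal: -u**3 + 4*u + 1 = -3*u - 5, so -u**3 + 7*u + 6 = 0, which factors as -(u - 3)*(u + 1)*(u + 2) = 0. The curves meet at u = -2, -1, 3.
On [-2, -1], v = -3*u - 5 is on top; that piece has area ∫[-2,-1] (-(-u**3 + 7*u + 6)) du = 3/4.
On [-1, 3], v = -u**3 + 4*u + 1 is on top; that piece has area ∫[-1,3] (-u**3 + 7*u + 6) du = 32.
Total enclosed area = 3/4 + 32 = 131/4.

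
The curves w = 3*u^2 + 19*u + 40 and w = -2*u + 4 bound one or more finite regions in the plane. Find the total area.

1/2

Set the curves equal: 3*u^2 + 19*u + 40 = -2*u + 4, so 3*u^2 + 21*u + 36 = 0, which factors as 3*(u + 3)*(u + 4) = 0. The curves meet at u = -4, -3.
On [-4, -3], w = -2*u + 4 is on top; that piece has area ∫[-4,-3] (-(3*u^2 + 21*u + 36)) du = 1/2.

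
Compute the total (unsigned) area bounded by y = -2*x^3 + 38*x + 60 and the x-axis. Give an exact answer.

517

The curve meets the x-axis where -2*x^3 + 38*x + 60 = 0, i.e. -2*(x - 5)*(x + 2)*(x + 3) = 0, at x = -3, -2, 5.
On [-3, -2] the curve lies below the axis; ∫[-3,-2] (-2*x^3 + 38*x + 60) dx = -5/2, giving area 5/2.
On [-2, 5] the curve lies above the axis; ∫[-2,5] (-2*x^3 + 38*x + 60) dx = 1029/2, giving area 1029/2.
Total area = 5/2 + 1029/2 = 517.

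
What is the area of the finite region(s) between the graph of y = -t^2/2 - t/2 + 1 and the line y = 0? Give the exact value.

9/4

The curve meets the t-axis where -t^2/2 - t/2 + 1 = 0, i.e. -(t - 1)*(t + 2)/2 = 0, at t = -2, 1.
On [-2, 1] the curve lies above the axis; ∫[-2,1] (-t^2/2 - t/2 + 1) dt = 9/4, giving area 9/4.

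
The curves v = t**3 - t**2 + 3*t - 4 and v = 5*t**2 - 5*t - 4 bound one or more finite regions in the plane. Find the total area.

Set the curves equal: t**3 - t**2 + 3*t - 4 = 5*t**2 - 5*t - 4, so t**3 - 6*t**2 + 8*t = 0, which factors as t*(t - 4)*(t - 2) = 0. The curves meet at t = 0, 2, 4.
On [0, 2], v = t**3 - t**2 + 3*t - 4 is on top; that piece has area ∫[0,2] (t**3 - 6*t**2 + 8*t) dt = 4.
On [2, 4], v = 5*t**2 - 5*t - 4 is on top; that piece has area ∫[2,4] (-(t**3 - 6*t**2 + 8*t)) dt = 4.
Total enclosed area = 4 + 4 = 8.

8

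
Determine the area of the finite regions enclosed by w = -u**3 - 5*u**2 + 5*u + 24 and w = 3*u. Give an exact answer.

443/6

Set the curves equal: -u**3 - 5*u**2 + 5*u + 24 = 3*u, so -u**3 - 5*u**2 + 2*u + 24 = 0, which factors as -(u - 2)*(u + 3)*(u + 4) = 0. The curves meet at u = -4, -3, 2.
On [-4, -3], w = 3*u is on top; that piece has area ∫[-4,-3] (-(-u**3 - 5*u**2 + 2*u + 24)) du = 11/12.
On [-3, 2], w = -u**3 - 5*u**2 + 5*u + 24 is on top; that piece has area ∫[-3,2] (-u**3 - 5*u**2 + 2*u + 24) du = 875/12.
Total enclosed area = 11/12 + 875/12 = 443/6.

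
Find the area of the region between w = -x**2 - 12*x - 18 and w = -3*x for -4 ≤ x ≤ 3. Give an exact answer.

The difference (-x**2 - 12*x - 18) - (-3*x) = -x**2 - 9*x - 18 changes sign at x = -3 inside [-4, 3], so split the integral there.
∫[-4,-3] (-x**2 - 9*x - 18) dx = 7/6.
∫[-3,3] (-x**2 - 9*x - 18) dx = -126; the area of that piece is 126.
Total area = 7/6 + 126 = 763/6.

763/6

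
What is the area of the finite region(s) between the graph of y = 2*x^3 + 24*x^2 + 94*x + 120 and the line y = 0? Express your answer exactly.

The curve meets the x-axis where 2*x^3 + 24*x^2 + 94*x + 120 = 0, i.e. 2*(x + 3)*(x + 4)*(x + 5) = 0, at x = -5, -4, -3.
On [-5, -4] the curve lies above the axis; ∫[-5,-4] (2*x^3 + 24*x^2 + 94*x + 120) dx = 1/2, giving area 1/2.
On [-4, -3] the curve lies below the axis; ∫[-4,-3] (2*x^3 + 24*x^2 + 94*x + 120) dx = -1/2, giving area 1/2.
Total area = 1/2 + 1/2 = 1.

1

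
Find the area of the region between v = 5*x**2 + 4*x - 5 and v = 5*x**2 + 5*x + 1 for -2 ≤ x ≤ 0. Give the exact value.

On [-2, 0], (5*x**2 + 4*x - 5) - (5*x**2 + 5*x + 1) = -x - 6 is ≤ 0 throughout, so the area is a single integral of |-x - 6|.
∫[-2,0] (-x - 6) dx = -10; the area of that piece is 10.

10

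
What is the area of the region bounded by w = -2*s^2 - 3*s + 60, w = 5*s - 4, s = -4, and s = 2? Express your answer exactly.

On [-4, 2], (-2*s^2 - 3*s + 60) - (5*s - 4) = -2*s^2 - 8*s + 64 is ≥ 0 throughout, so the area is a single integral of |-2*s^2 - 8*s + 64|.
∫[-4,2] (-2*s^2 - 8*s + 64) ds = 384.

384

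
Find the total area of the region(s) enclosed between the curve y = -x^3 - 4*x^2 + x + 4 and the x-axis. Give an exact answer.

The curve meets the x-axis where -x^3 - 4*x^2 + x + 4 = 0, i.e. -(x - 1)*(x + 1)*(x + 4) = 0, at x = -4, -1, 1.
On [-4, -1] the curve lies below the axis; ∫[-4,-1] (-x^3 - 4*x^2 + x + 4) dx = -63/4, giving area 63/4.
On [-1, 1] the curve lies above the axis; ∫[-1,1] (-x^3 - 4*x^2 + x + 4) dx = 16/3, giving area 16/3.
Total area = 63/4 + 16/3 = 253/12.

253/12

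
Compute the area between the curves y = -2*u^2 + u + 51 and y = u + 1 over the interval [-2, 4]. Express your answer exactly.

252

On [-2, 4], (-2*u^2 + u + 51) - (u + 1) = -2*u^2 + 50 is ≥ 0 throughout, so the area is a single integral of |-2*u^2 + 50|.
∫[-2,4] (-2*u^2 + 50) du = 252.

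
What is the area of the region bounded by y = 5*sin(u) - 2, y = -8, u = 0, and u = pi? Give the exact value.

10 + 6*pi

On [0, pi], (5*sin(u) - 2) - (-8) = 5*sin(u) + 6 is ≥ 0 throughout, so the area is a single integral of |5*sin(u) + 6|.
∫[0,pi] (5*sin(u) + 6) du = 10 + 6*pi.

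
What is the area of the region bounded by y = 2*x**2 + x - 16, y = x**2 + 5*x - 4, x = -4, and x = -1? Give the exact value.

67/3

The difference (2*x**2 + x - 16) - (x**2 + 5*x - 4) = x**2 - 4*x - 12 changes sign at x = -2 inside [-4, -1], so split the integral there.
∫[-4,-2] (x**2 - 4*x - 12) dx = 56/3.
∫[-2,-1] (x**2 - 4*x - 12) dx = -11/3; the area of that piece is 11/3.
Total area = 56/3 + 11/3 = 67/3.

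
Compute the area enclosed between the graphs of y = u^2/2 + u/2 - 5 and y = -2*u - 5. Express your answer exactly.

Set the curves equal: u^2/2 + u/2 - 5 = -2*u - 5, so u^2/2 + 5*u/2 = 0, which factors as u*(u + 5)/2 = 0. The curves meet at u = -5, 0.
On [-5, 0], y = -2*u - 5 is on top; that piece has area ∫[-5,0] (-(u^2/2 + 5*u/2)) du = 125/12.

125/12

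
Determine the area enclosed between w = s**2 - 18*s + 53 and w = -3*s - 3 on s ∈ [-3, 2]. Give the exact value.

1975/6

On [-3, 2], (s**2 - 18*s + 53) - (-3*s - 3) = s**2 - 15*s + 56 is ≥ 0 throughout, so the area is a single integral of |s**2 - 15*s + 56|.
∫[-3,2] (s**2 - 15*s + 56) ds = 1975/6.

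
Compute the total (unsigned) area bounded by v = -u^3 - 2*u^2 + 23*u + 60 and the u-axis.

The curve meets the u-axis where -u^3 - 2*u^2 + 23*u + 60 = 0, i.e. -(u - 5)*(u + 3)*(u + 4) = 0, at u = -4, -3, 5.
On [-4, -3] the curve lies below the axis; ∫[-4,-3] (-u^3 - 2*u^2 + 23*u + 60) du = -17/12, giving area 17/12.
On [-3, 5] the curve lies above the axis; ∫[-3,5] (-u^3 - 2*u^2 + 23*u + 60) du = 1280/3, giving area 1280/3.
Total area = 17/12 + 1280/3 = 5137/12.

5137/12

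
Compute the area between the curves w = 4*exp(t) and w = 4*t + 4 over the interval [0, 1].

On [0, 1], (4*exp(t)) - (4*t + 4) = -4*t + 4*exp(t) - 4 is ≥ 0 throughout, so the area is a single integral of |-4*t + 4*exp(t) - 4|.
∫[0,1] (-4*t + 4*exp(t) - 4) dt = -10 + 4*exp(1).

-10 + 4*exp(1)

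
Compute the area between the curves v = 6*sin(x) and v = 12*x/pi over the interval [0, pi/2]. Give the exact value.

On [0, pi/2], (6*sin(x)) - (12*x/pi) = -12*x/pi + 6*sin(x) is ≥ 0 throughout, so the area is a single integral of |-12*x/pi + 6*sin(x)|.
∫[0,pi/2] (-12*x/pi + 6*sin(x)) dx = 6 - 3*pi/2.

6 - 3*pi/2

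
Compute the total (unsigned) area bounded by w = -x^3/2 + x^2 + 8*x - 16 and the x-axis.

284/3

The curve meets the x-axis where -x^3/2 + x^2 + 8*x - 16 = 0, i.e. -(x - 4)*(x - 2)*(x + 4)/2 = 0, at x = -4, 2, 4.
On [-4, 2] the curve lies below the axis; ∫[-4,2] (-x^3/2 + x^2 + 8*x - 16) dx = -90, giving area 90.
On [2, 4] the curve lies above the axis; ∫[2,4] (-x^3/2 + x^2 + 8*x - 16) dx = 14/3, giving area 14/3.
Total area = 90 + 14/3 = 284/3.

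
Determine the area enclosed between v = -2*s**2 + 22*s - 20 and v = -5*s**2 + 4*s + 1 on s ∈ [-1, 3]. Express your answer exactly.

The difference (-2*s**2 + 22*s - 20) - (-5*s**2 + 4*s + 1) = 3*s**2 + 18*s - 21 changes sign at s = 1 inside [-1, 3], so split the integral there.
∫[-1,1] (3*s**2 + 18*s - 21) ds = -40; the area of that piece is 40.
∫[1,3] (3*s**2 + 18*s - 21) ds = 56.
Total area = 40 + 56 = 96.

96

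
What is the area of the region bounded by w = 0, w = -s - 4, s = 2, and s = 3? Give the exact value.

On [2, 3], (0) - (-s - 4) = s + 4 is ≥ 0 throughout, so the area is a single integral of |s + 4|.
∫[2,3] (s + 4) ds = 13/2.

13/2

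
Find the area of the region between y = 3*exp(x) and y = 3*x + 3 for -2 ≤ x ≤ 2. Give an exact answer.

On [-2, 2], (3*exp(x)) - (3*x + 3) = -3*x + 3*exp(x) - 3 is ≥ 0 throughout, so the area is a single integral of |-3*x + 3*exp(x) - 3|.
∫[-2,2] (-3*x + 3*exp(x) - 3) dx = -12 - 3*exp(-2) + 3*exp(2).

-12 - 3*exp(-2) + 3*exp(2)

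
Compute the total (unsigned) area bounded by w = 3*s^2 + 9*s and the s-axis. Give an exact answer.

The curve meets the s-axis where 3*s^2 + 9*s = 0, i.e. 3*s*(s + 3) = 0, at s = -3, 0.
On [-3, 0] the curve lies below the axis; ∫[-3,0] (3*s^2 + 9*s) ds = -27/2, giving area 27/2.

27/2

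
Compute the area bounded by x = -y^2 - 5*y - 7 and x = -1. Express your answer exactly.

Both boundary curves give x as a function of y, so integrate with respect to y. Setting them equal: -y^2 - 5*y - 6 = 0, i.e. -(y + 2)*(y + 3) = 0, so they meet at y = -3, -2.
For y in [-3, -2], x = -y^2 - 5*y - 7 is on the right; area = ∫[-3,-2] (-y^2 - 5*y - 6) dy = 1/6.

1/6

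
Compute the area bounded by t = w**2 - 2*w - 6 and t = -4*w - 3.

Both boundary curves give t as a function of w, so integrate with respect to w. Setting them equal: w**2 + 2*w - 3 = 0, i.e. (w - 1)*(w + 3) = 0, so they meet at w = -3, 1.
For w in [-3, 1], t = w**2 - 2*w - 6 is on the left; area = ∫[-3,1] (-(w**2 + 2*w - 3)) dw = 32/3.

32/3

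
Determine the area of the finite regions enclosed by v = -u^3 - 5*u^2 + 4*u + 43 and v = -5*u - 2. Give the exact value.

568/3

Set the curves equal: -u^3 - 5*u^2 + 4*u + 43 = -5*u - 2, so -u^3 - 5*u^2 + 9*u + 45 = 0, which factors as -(u - 3)*(u + 3)*(u + 5) = 0. The curves meet at u = -5, -3, 3.
On [-5, -3], v = -5*u - 2 is on top; that piece has area ∫[-5,-3] (-(-u^3 - 5*u^2 + 9*u + 45)) du = 28/3.
On [-3, 3], v = -u^3 - 5*u^2 + 4*u + 43 is on top; that piece has area ∫[-3,3] (-u^3 - 5*u^2 + 9*u + 45) du = 180.
Total enclosed area = 28/3 + 180 = 568/3.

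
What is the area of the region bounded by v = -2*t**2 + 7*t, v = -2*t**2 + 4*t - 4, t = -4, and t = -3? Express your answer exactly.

13/2

On [-4, -3], (-2*t**2 + 7*t) - (-2*t**2 + 4*t - 4) = 3*t + 4 is ≤ 0 throughout, so the area is a single integral of |3*t + 4|.
∫[-4,-3] (3*t + 4) dt = -13/2; the area of that piece is 13/2.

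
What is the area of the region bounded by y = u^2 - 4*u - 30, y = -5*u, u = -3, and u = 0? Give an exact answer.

171/2

On [-3, 0], (u^2 - 4*u - 30) - (-5*u) = u^2 + u - 30 is ≤ 0 throughout, so the area is a single integral of |u^2 + u - 30|.
∫[-3,0] (u^2 + u - 30) du = -171/2; the area of that piece is 171/2.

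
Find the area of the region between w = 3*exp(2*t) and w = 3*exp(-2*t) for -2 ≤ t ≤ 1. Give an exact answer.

-6 + 3*exp(-4)/2 + 3*exp(-2)/2 + 3*exp(2)/2 + 3*exp(4)/2

The difference (3*exp(2*t)) - (3*exp(-2*t)) = 3*exp(2*t) - 3*exp(-2*t) changes sign at t = 0 inside [-2, 1], so split the integral there.
∫[-2,0] (3*exp(2*t) - 3*exp(-2*t)) dt = -3*exp(4)/2 - 3*exp(-4)/2 + 3; the area of that piece is -3 + 3*exp(-4)/2 + 3*exp(4)/2.
∫[0,1] (3*exp(2*t) - 3*exp(-2*t)) dt = -3 + 3*exp(-2)/2 + 3*exp(2)/2.
Total area = (-3 + 3*exp(-4)/2 + 3*exp(4)/2) + (-3 + 3*exp(-2)/2 + 3*exp(2)/2) = -6 + 3*exp(-4)/2 + 3*exp(-2)/2 + 3*exp(2)/2 + 3*exp(4)/2.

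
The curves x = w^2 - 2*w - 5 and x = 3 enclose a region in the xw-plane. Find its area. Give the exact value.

36

Both boundary curves give x as a function of w, so integrate with respect to w. Setting them equal: w^2 - 2*w - 8 = 0, i.e. (w - 4)*(w + 2) = 0, so they meet at w = -2, 4.
For w in [-2, 4], x = w^2 - 2*w - 5 is on the left; area = ∫[-2,4] (-(w^2 - 2*w - 8)) dw = 36.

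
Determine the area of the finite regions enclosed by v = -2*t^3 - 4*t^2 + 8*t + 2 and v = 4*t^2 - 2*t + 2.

Set the curves equal: -2*t^3 - 4*t^2 + 8*t + 2 = 4*t^2 - 2*t + 2, so -2*t^3 - 8*t^2 + 10*t = 0, which factors as -2*t*(t - 1)*(t + 5) = 0. The curves meet at t = -5, 0, 1.
On [-5, 0], v = 4*t^2 - 2*t + 2 is on top; that piece has area ∫[-5,0] (-(-2*t^3 - 8*t^2 + 10*t)) dt = 875/6.
On [0, 1], v = -2*t^3 - 4*t^2 + 8*t + 2 is on top; that piece has area ∫[0,1] (-2*t^3 - 8*t^2 + 10*t) dt = 11/6.
Total enclosed area = 875/6 + 11/6 = 443/3.

443/3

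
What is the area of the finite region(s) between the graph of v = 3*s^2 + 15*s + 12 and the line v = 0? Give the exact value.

27/2

The curve meets the s-axis where 3*s^2 + 15*s + 12 = 0, i.e. 3*(s + 1)*(s + 4) = 0, at s = -4, -1.
On [-4, -1] the curve lies below the axis; ∫[-4,-1] (3*s^2 + 15*s + 12) ds = -27/2, giving area 27/2.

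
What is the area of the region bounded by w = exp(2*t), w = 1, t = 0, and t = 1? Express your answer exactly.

-3/2 + exp(2)/2

On [0, 1], (exp(2*t)) - (1) = exp(2*t) - 1 is ≥ 0 throughout, so the area is a single integral of |exp(2*t) - 1|.
∫[0,1] (exp(2*t) - 1) dt = -3/2 + exp(2)/2.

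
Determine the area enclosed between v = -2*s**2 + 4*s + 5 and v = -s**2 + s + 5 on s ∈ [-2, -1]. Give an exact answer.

41/6

On [-2, -1], (-2*s**2 + 4*s + 5) - (-s**2 + s + 5) = -s**2 + 3*s is ≤ 0 throughout, so the area is a single integral of |-s**2 + 3*s|.
∫[-2,-1] (-s**2 + 3*s) ds = -41/6; the area of that piece is 41/6.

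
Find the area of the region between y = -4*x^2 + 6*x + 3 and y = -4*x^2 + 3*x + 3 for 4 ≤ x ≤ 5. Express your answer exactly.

On [4, 5], (-4*x^2 + 6*x + 3) - (-4*x^2 + 3*x + 3) = 3*x is ≥ 0 throughout, so the area is a single integral of |3*x|.
∫[4,5] (3*x) dx = 27/2.

27/2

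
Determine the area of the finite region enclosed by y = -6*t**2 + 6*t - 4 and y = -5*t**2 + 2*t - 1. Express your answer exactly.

4/3

Set the curves equal: -6*t**2 + 6*t - 4 = -5*t**2 + 2*t - 1, so -t**2 + 4*t - 3 = 0, which factors as -(t - 3)*(t - 1) = 0. The curves meet at t = 1, 3.
On [1, 3], y = -6*t**2 + 6*t - 4 is on top; that piece has area ∫[1,3] (-t**2 + 4*t - 3) dt = 4/3.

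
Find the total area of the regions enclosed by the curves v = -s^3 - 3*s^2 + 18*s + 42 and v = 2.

999/4

Set the curves equal: -s^3 - 3*s^2 + 18*s + 42 = 2, so -s^3 - 3*s^2 + 18*s + 40 = 0, which factors as -(s - 4)*(s + 2)*(s + 5) = 0. The curves meet at s = -5, -2, 4.
On [-5, -2], v = 2 is on top; that piece has area ∫[-5,-2] (-(-s^3 - 3*s^2 + 18*s + 40)) ds = 135/4.
On [-2, 4], v = -s^3 - 3*s^2 + 18*s + 42 is on top; that piece has area ∫[-2,4] (-s^3 - 3*s^2 + 18*s + 40) ds = 216.
Total enclosed area = 135/4 + 216 = 999/4.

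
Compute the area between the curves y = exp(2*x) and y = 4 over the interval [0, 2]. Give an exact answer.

The difference (exp(2*x)) - (4) = exp(2*x) - 4 changes sign at x = log(2) inside [0, 2], so split the integral there.
∫[0,log(2)] (exp(2*x) - 4) dx = 3/2 - log(16); the area of that piece is -3/2 + log(16).
∫[log(2),2] (exp(2*x) - 4) dx = -10 + 4*log(2) + exp(4)/2.
Total area = (-3/2 + log(16)) + (-10 + 4*log(2) + exp(4)/2) = -23/2 + 8*log(2) + exp(4)/2.

-23/2 + 8*log(2) + exp(4)/2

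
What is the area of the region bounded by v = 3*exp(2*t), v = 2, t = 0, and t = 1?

On [0, 1], (3*exp(2*t)) - (2) = 3*exp(2*t) - 2 is ≥ 0 throughout, so the area is a single integral of |3*exp(2*t) - 2|.
∫[0,1] (3*exp(2*t) - 2) dt = -7/2 + 3*exp(2)/2.

-7/2 + 3*exp(2)/2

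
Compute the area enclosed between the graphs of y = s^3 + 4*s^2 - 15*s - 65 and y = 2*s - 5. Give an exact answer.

Set the curves equal: s^3 + 4*s^2 - 15*s - 65 = 2*s - 5, so s^3 + 4*s^2 - 17*s - 60 = 0, which factors as (s - 4)*(s + 3)*(s + 5) = 0. The curves meet at s = -5, -3, 4.
On [-5, -3], y = s^3 + 4*s^2 - 15*s - 65 is on top; that piece has area ∫[-5,-3] (s^3 + 4*s^2 - 17*s - 60) ds = 32/3.
On [-3, 4], y = 2*s - 5 is on top; that piece has area ∫[-3,4] (-(s^3 + 4*s^2 - 17*s - 60)) ds = 3773/12.
Total enclosed area = 32/3 + 3773/12 = 3901/12.

3901/12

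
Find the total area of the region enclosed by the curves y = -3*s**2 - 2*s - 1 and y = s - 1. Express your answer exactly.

1/2

Set the curves equal: -3*s**2 - 2*s - 1 = s - 1, so -3*s**2 - 3*s = 0, which factors as -3*s*(s + 1) = 0. The curves meet at s = -1, 0.
On [-1, 0], y = -3*s**2 - 2*s - 1 is on top; that piece has area ∫[-1,0] (-3*s**2 - 3*s) ds = 1/2.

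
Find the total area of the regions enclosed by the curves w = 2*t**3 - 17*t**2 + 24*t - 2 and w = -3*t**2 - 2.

Set the curves equal: 2*t**3 - 17*t**2 + 24*t - 2 = -3*t**2 - 2, so 2*t**3 - 14*t**2 + 24*t = 0, which factors as 2*t*(t - 4)*(t - 3) = 0. The curves meet at t = 0, 3, 4.
On [0, 3], w = 2*t**3 - 17*t**2 + 24*t - 2 is on top; that piece has area ∫[0,3] (2*t**3 - 14*t**2 + 24*t) dt = 45/2.
On [3, 4], w = -3*t**2 - 2 is on top; that piece has area ∫[3,4] (-(2*t**3 - 14*t**2 + 24*t)) dt = 7/6.
Total enclosed area = 45/2 + 7/6 = 71/3.

71/3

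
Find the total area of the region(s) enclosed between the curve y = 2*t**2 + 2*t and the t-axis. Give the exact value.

1/3

The curve meets the t-axis where 2*t**2 + 2*t = 0, i.e. 2*t*(t + 1) = 0, at t = -1, 0.
On [-1, 0] the curve lies below the axis; ∫[-1,0] (2*t**2 + 2*t) dt = -1/3, giving area 1/3.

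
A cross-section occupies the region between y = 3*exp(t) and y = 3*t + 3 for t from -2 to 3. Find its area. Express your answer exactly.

On [-2, 3], (3*exp(t)) - (3*t + 3) = -3*t + 3*exp(t) - 3 is ≥ 0 throughout, so the area is a single integral of |-3*t + 3*exp(t) - 3|.
∫[-2,3] (-3*t + 3*exp(t) - 3) dt = -45/2 - 3*exp(-2) + 3*exp(3).

-45/2 - 3*exp(-2) + 3*exp(3)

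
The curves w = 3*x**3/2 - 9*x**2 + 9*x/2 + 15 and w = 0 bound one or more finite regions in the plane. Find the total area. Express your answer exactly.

243/4

Set the curves equal: 3*x**3/2 - 9*x**2 + 9*x/2 + 15 = 0, so 3*x**3/2 - 9*x**2 + 9*x/2 + 15 = 0, which factors as 3*(x - 5)*(x - 2)*(x + 1)/2 = 0. The curves meet at x = -1, 2, 5.
On [-1, 2], w = 3*x**3/2 - 9*x**2 + 9*x/2 + 15 is on top; that piece has area ∫[-1,2] (3*x**3/2 - 9*x**2 + 9*x/2 + 15) dx = 243/8.
On [2, 5], w = 0 is on top; that piece has area ∫[2,5] (-(3*x**3/2 - 9*x**2 + 9*x/2 + 15)) dx = 243/8.
Total enclosed area = 243/8 + 243/8 = 243/4.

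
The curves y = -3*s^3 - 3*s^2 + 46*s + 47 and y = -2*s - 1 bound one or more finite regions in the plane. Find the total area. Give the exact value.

863/2

Set the curves equal: -3*s^3 - 3*s^2 + 46*s + 47 = -2*s - 1, so -3*s^3 - 3*s^2 + 48*s + 48 = 0, which factors as -3*(s - 4)*(s + 1)*(s + 4) = 0. The curves meet at s = -4, -1, 4.
On [-4, -1], y = -2*s - 1 is on top; that piece has area ∫[-4,-1] (-(-3*s^3 - 3*s^2 + 48*s + 48)) ds = 351/4.
On [-1, 4], y = -3*s^3 - 3*s^2 + 46*s + 47 is on top; that piece has area ∫[-1,4] (-3*s^3 - 3*s^2 + 48*s + 48) ds = 1375/4.
Total enclosed area = 351/4 + 1375/4 = 863/2.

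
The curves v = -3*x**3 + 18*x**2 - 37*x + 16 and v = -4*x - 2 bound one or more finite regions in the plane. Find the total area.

3/2

Set the curves equal: -3*x**3 + 18*x**2 - 37*x + 16 = -4*x - 2, so -3*x**3 + 18*x**2 - 33*x + 18 = 0, which factors as -3*(x - 3)*(x - 2)*(x - 1) = 0. The curves meet at x = 1, 2, 3.
On [1, 2], v = -4*x - 2 is on top; that piece has area ∫[1,2] (-(-3*x**3 + 18*x**2 - 33*x + 18)) dx = 3/4.
On [2, 3], v = -3*x**3 + 18*x**2 - 37*x + 16 is on top; that piece has area ∫[2,3] (-3*x**3 + 18*x**2 - 33*x + 18) dx = 3/4.
Total enclosed area = 3/4 + 3/4 = 3/2.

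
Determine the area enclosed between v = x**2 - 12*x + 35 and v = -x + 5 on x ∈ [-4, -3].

485/6

On [-4, -3], (x**2 - 12*x + 35) - (-x + 5) = x**2 - 11*x + 30 is ≥ 0 throughout, so the area is a single integral of |x**2 - 11*x + 30|.
∫[-4,-3] (x**2 - 11*x + 30) dx = 485/6.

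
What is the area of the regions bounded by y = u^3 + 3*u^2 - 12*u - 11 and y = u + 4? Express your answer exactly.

128

Set the curves equal: u^3 + 3*u^2 - 12*u - 11 = u + 4, so u^3 + 3*u^2 - 13*u - 15 = 0, which factors as (u - 3)*(u + 1)*(u + 5) = 0. The curves meet at u = -5, -1, 3.
On [-5, -1], y = u^3 + 3*u^2 - 12*u - 11 is on top; that piece has area ∫[-5,-1] (u^3 + 3*u^2 - 13*u - 15) du = 64.
On [-1, 3], y = u + 4 is on top; that piece has area ∫[-1,3] (-(u^3 + 3*u^2 - 13*u - 15)) du = 64.
Total enclosed area = 64 + 64 = 128.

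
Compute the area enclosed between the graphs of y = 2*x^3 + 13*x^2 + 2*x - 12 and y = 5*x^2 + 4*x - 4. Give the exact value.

Set the curves equal: 2*x^3 + 13*x^2 + 2*x - 12 = 5*x^2 + 4*x - 4, so 2*x^3 + 8*x^2 - 2*x - 8 = 0, which factors as 2*(x - 1)*(x + 1)*(x + 4) = 0. The curves meet at x = -4, -1, 1.
On [-4, -1], y = 2*x^3 + 13*x^2 + 2*x - 12 is on top; that piece has area ∫[-4,-1] (2*x^3 + 8*x^2 - 2*x - 8) dx = 63/2.
On [-1, 1], y = 5*x^2 + 4*x - 4 is on top; that piece has area ∫[-1,1] (-(2*x^3 + 8*x^2 - 2*x - 8)) dx = 32/3.
Total enclosed area = 63/2 + 32/3 = 253/6.

253/6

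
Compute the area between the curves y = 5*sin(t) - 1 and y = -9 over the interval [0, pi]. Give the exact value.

On [0, pi], (5*sin(t) - 1) - (-9) = 5*sin(t) + 8 is ≥ 0 throughout, so the area is a single integral of |5*sin(t) + 8|.
∫[0,pi] (5*sin(t) + 8) dt = 10 + 8*pi.

10 + 8*pi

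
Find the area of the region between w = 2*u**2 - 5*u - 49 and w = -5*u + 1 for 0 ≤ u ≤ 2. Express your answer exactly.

284/3

On [0, 2], (2*u**2 - 5*u - 49) - (-5*u + 1) = 2*u**2 - 50 is ≤ 0 throughout, so the area is a single integral of |2*u**2 - 50|.
∫[0,2] (2*u**2 - 50) du = -284/3; the area of that piece is 284/3.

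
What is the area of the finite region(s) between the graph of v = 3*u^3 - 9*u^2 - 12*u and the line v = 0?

393/4

The curve meets the u-axis where 3*u^3 - 9*u^2 - 12*u = 0, i.e. 3*u*(u - 4)*(u + 1) = 0, at u = -1, 0, 4.
On [-1, 0] the curve lies above the axis; ∫[-1,0] (3*u^3 - 9*u^2 - 12*u) du = 9/4, giving area 9/4.
On [0, 4] the curve lies below the axis; ∫[0,4] (3*u^3 - 9*u^2 - 12*u) du = -96, giving area 96.
Total area = 9/4 + 96 = 393/4.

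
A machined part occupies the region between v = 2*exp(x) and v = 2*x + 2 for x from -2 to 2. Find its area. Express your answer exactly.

On [-2, 2], (2*exp(x)) - (2*x + 2) = -2*x + 2*exp(x) - 2 is ≥ 0 throughout, so the area is a single integral of |-2*x + 2*exp(x) - 2|.
∫[-2,2] (-2*x + 2*exp(x) - 2) dx = -8 - 2*exp(-2) + 2*exp(2).

-8 - 2*exp(-2) + 2*exp(2)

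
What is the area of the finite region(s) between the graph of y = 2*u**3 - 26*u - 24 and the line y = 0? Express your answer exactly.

The curve meets the u-axis where 2*u**3 - 26*u - 24 = 0, i.e. 2*(u - 4)*(u + 1)*(u + 3) = 0, at u = -3, -1, 4.
On [-3, -1] the curve lies above the axis; ∫[-3,-1] (2*u**3 - 26*u - 24) du = 16, giving area 16.
On [-1, 4] the curve lies below the axis; ∫[-1,4] (2*u**3 - 26*u - 24) du = -375/2, giving area 375/2.
Total area = 16 + 375/2 = 407/2.

407/2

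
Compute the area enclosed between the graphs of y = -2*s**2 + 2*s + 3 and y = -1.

Set the curves equal: -2*s**2 + 2*s + 3 = -1, so -2*s**2 + 2*s + 4 = 0, which factors as -2*(s - 2)*(s + 1) = 0. The curves meet at s = -1, 2.
On [-1, 2], y = -2*s**2 + 2*s + 3 is on top; that piece has area ∫[-1,2] (-2*s**2 + 2*s + 4) ds = 9.

9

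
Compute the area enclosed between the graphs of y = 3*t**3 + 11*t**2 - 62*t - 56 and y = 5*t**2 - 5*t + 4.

2521/4

Set the curves equal: 3*t**3 + 11*t**2 - 62*t - 56 = 5*t**2 - 5*t + 4, so 3*t**3 + 6*t**2 - 57*t - 60 = 0, which factors as 3*(t - 4)*(t + 1)*(t + 5) = 0. The curves meet at t = -5, -1, 4.
On [-5, -1], y = 3*t**3 + 11*t**2 - 62*t - 56 is on top; that piece has area ∫[-5,-1] (3*t**3 + 6*t**2 - 57*t - 60) dt = 224.
On [-1, 4], y = 5*t**2 - 5*t + 4 is on top; that piece has area ∫[-1,4] (-(3*t**3 + 6*t**2 - 57*t - 60)) dt = 1625/4.
Total enclosed area = 224 + 1625/4 = 2521/4.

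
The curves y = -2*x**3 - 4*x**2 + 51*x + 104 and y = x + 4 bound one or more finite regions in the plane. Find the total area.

2459/3

Set the curves equal: -2*x**3 - 4*x**2 + 51*x + 104 = x + 4, so -2*x**3 - 4*x**2 + 50*x + 100 = 0, which factors as -2*(x - 5)*(x + 2)*(x + 5) = 0. The curves meet at x = -5, -2, 5.
On [-5, -2], y = x + 4 is on top; that piece has area ∫[-5,-2] (-(-2*x**3 - 4*x**2 + 50*x + 100)) dx = 153/2.
On [-2, 5], y = -2*x**3 - 4*x**2 + 51*x + 104 is on top; that piece has area ∫[-2,5] (-2*x**3 - 4*x**2 + 50*x + 100) dx = 4459/6.
Total enclosed area = 153/2 + 4459/6 = 2459/3.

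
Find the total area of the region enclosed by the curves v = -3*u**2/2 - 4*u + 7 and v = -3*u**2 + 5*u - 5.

Set the curves equal: -3*u**2/2 - 4*u + 7 = -3*u**2 + 5*u - 5, so 3*u**2/2 - 9*u + 12 = 0, which factors as 3*(u - 4)*(u - 2)/2 = 0. The curves meet at u = 2, 4.
On [2, 4], v = -3*u**2 + 5*u - 5 is on top; that piece has area ∫[2,4] (-(3*u**2/2 - 9*u + 12)) du = 2.

2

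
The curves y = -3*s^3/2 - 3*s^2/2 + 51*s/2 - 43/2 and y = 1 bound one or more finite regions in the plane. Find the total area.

284

Set the curves equal: -3*s^3/2 - 3*s^2/2 + 51*s/2 - 43/2 = 1, so -3*s^3/2 - 3*s^2/2 + 51*s/2 - 45/2 = 0, which factors as -3*(s - 3)*(s - 1)*(s + 5)/2 = 0. The curves meet at s = -5, 1, 3.
On [-5, 1], y = 1 is on top; that piece has area ∫[-5,1] (-(-3*s^3/2 - 3*s^2/2 + 51*s/2 - 45/2)) ds = 270.
On [1, 3], y = -3*s^3/2 - 3*s^2/2 + 51*s/2 - 43/2 is on top; that piece has area ∫[1,3] (-3*s^3/2 - 3*s^2/2 + 51*s/2 - 45/2) ds = 14.
Total enclosed area = 270 + 14 = 284.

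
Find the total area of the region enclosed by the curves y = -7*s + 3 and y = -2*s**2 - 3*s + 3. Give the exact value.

Set the curves equal: -7*s + 3 = -2*s**2 - 3*s + 3, so 2*s**2 - 4*s = 0, which factors as 2*s*(s - 2) = 0. The curves meet at s = 0, 2.
On [0, 2], y = -2*s**2 - 3*s + 3 is on top; that piece has area ∫[0,2] (-(2*s**2 - 4*s)) ds = 8/3.

8/3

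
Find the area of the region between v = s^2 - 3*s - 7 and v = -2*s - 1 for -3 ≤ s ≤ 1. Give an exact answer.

49/3

The difference (s^2 - 3*s - 7) - (-2*s - 1) = s^2 - s - 6 changes sign at s = -2 inside [-3, 1], so split the integral there.
∫[-3,-2] (s^2 - s - 6) ds = 17/6.
∫[-2,1] (s^2 - s - 6) ds = -27/2; the area of that piece is 27/2.
Total area = 17/6 + 27/2 = 49/3.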